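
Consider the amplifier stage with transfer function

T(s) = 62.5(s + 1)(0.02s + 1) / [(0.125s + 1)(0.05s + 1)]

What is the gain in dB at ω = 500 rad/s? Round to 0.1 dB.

46.1 dB

At ω = 500 rad/s:
zero (1 + j500·1) = 1 + j500 → |·| ≈ 500, ∠ ≈ 89.89°
zero (1 + j500·0.02) = 1 + j10 → |·| ≈ 10.05, ∠ ≈ 84.29°
pole (1 + j500·0.125) = 1 + j62.5 → |·| ≈ 62.508, ∠ ≈ 89.08°
pole (1 + j500·0.05) = 1 + j25 → |·| ≈ 25.02, ∠ ≈ 87.71°
|T| = 62.5 · 500 · 10.05 / (62.508 · 25.02) ≈ 200.81
Gain = 20 log₁₀(200.81) ≈ 46.06 dB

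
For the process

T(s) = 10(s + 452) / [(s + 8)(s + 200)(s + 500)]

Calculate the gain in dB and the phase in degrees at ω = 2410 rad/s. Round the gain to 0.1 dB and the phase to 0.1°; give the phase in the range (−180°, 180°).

At s = jω = j2410:
zero (s+452): 452 + j2410 → |·| = √(452²+2410²) = √6012404 ≈ 2452, ∠ = arctan(2410/452) ≈ 79.38°
pole (s+8): 8 + j2410 → |·| = √(8²+2410²) = √5808164 ≈ 2410, ∠ = arctan(2410/8) ≈ 89.81°
pole (s+200): 200 + j2410 → |·| = √(200²+2410²) = √5848100 ≈ 2418.3, ∠ = arctan(2410/200) ≈ 85.26°
pole (s+500): 500 + j2410 → |·| = √(500²+2410²) = √6058100 ≈ 2461.3, ∠ = arctan(2410/500) ≈ 78.28°
|T| = 10 · 2452 / 1.4345e+10 ≈ 1.7093e-06
Gain = 20 log₁₀(1.7093e-06) ≈ -115.34 dB
∠T = 79.38° − 253.35° = -173.97°

-115.3 dB, -174.0°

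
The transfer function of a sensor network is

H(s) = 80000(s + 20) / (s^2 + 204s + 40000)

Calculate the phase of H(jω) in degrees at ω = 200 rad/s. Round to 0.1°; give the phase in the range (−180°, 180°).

At s = jω = j200:
zero (s+20): 20 + j200 → |·| = √(20²+200²) = √40400 ≈ 201, ∠ = arctan(200/20) ≈ 84.29°
quadratic: (j200)² + 204·j200 + 40000 = 0 + j40800 → |·| ≈ 40800, ∠ ≈ 90.00°
∠H = 84.29° − 90.00° = -5.71°

-5.7°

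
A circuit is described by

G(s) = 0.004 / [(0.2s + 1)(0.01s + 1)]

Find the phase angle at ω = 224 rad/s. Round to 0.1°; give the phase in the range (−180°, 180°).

-154.7°

At ω = 224 rad/s:
pole (1 + j224·0.2) = 1 + j44.8 → |·| ≈ 44.811, ∠ ≈ 88.72°
pole (1 + j224·0.01) = 1 + j2.24 → |·| ≈ 2.4531, ∠ ≈ 65.94°
∠G = (0°) − (88.72° + 65.94°) = -154.66°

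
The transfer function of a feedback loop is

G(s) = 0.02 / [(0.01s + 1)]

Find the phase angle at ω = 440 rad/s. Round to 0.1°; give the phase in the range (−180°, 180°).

-77.2°

At ω = 440 rad/s:
pole (1 + j440·0.01) = 1 + j4.4 → |·| ≈ 4.5122, ∠ ≈ 77.20°
∠G = (0°) − (77.20°) = -77.20°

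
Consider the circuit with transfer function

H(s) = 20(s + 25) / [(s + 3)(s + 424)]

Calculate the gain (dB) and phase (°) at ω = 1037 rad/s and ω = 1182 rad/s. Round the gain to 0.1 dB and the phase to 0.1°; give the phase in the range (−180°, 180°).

At s = jω = j1037:
zero (s+25): 25 + j1037 → |·| = √(25²+1037²) = √1075994 ≈ 1037.3, ∠ = arctan(1037/25) ≈ 88.62°
pole (s+3): 3 + j1037 → |·| = √(3²+1037²) = √1075378 ≈ 1037, ∠ = arctan(1037/3) ≈ 89.83°
pole (s+424): 424 + j1037 → |·| = √(424²+1037²) = √1255145 ≈ 1120.3, ∠ = arctan(1037/424) ≈ 67.76°
|H| = 20 · 1037.3 / 1.1618e+06 ≈ 0.017857
Gain = 20 log₁₀(0.017857) ≈ -34.96 dB
∠H = 88.62° − 157.59° = -68.97°

At s = jω = j1182:
zero (s+25): 25 + j1182 → |·| = √(25²+1182²) = √1397749 ≈ 1182.3, ∠ = arctan(1182/25) ≈ 88.79°
pole (s+3): 3 + j1182 → |·| = √(3²+1182²) = √1397133 ≈ 1182, ∠ = arctan(1182/3) ≈ 89.85°
pole (s+424): 424 + j1182 → |·| = √(424²+1182²) = √1576900 ≈ 1255.7, ∠ = arctan(1182/424) ≈ 70.27°
|H| = 20 · 1182.3 / 1.4842e+06 ≈ 0.015932
Gain = 20 log₁₀(0.015932) ≈ -35.95 dB
∠H = 88.79° − 160.12° = -71.33°

ω = 1037: -35.0 dB, -69.0°; ω = 1182: -36.0 dB, -71.3°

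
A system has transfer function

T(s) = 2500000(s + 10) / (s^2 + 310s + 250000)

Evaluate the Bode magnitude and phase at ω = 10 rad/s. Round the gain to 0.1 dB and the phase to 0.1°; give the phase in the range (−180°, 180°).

At s = jω = j10:
zero (s+10): 10 + j10 → |·| = √(10²+10²) = √200 ≈ 14.142, ∠ = arctan(10/10) ≈ 45.00°
quadratic: (j10)² + 310·j10 + 250000 = 249900 + j3100 → |·| ≈ 2.4992e+05, ∠ ≈ 0.71°
|T| = 2500000 · 14.142 / 2.4992e+05 ≈ 141.47
Gain = 20 log₁₀(141.47) ≈ 43.01 dB
∠T = 45.00° − 0.71° = 44.29°

43.0 dB, 44.3°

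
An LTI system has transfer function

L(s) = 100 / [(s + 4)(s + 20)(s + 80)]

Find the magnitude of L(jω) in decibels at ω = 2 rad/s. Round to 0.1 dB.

At s = jω = j2:
pole (s+4): 4 + j2 → |·| = √(4²+2²) = √20 ≈ 4.4721, ∠ = arctan(2/4) ≈ 26.57°
pole (s+20): 20 + j2 → |·| = √(20²+2²) = √404 ≈ 20.1, ∠ = arctan(2/20) ≈ 5.71°
pole (s+80): 80 + j2 → |·| = √(80²+2²) = √6404 ≈ 80.025, ∠ = arctan(2/80) ≈ 1.43°
|L| = 100 / 7193.4 ≈ 0.013902
Gain = 20 log₁₀(0.013902) ≈ -37.14 dB

-37.1 dB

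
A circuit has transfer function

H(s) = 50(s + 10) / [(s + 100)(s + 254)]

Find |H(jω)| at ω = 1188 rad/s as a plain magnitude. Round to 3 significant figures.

At s = jω = j1188:
zero (s+10): 10 + j1188 → |·| = √(10²+1188²) = √1411444 ≈ 1188, ∠ = arctan(1188/10) ≈ 89.52°
pole (s+100): 100 + j1188 → |·| = √(100²+1188²) = √1421344 ≈ 1192.2, ∠ = arctan(1188/100) ≈ 85.19°
pole (s+254): 254 + j1188 → |·| = √(254²+1188²) = √1475860 ≈ 1214.8, ∠ = arctan(1188/254) ≈ 77.93°
|H| = 50 · 1188 / 1.4483e+06 ≈ 0.041014

0.0410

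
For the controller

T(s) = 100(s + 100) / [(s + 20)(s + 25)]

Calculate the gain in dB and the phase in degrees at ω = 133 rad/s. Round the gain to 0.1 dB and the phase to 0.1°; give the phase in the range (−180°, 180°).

At s = jω = j133:
zero (s+100): 100 + j133 → |·| = √(100²+133²) = √27689 ≈ 166.4, ∠ = arctan(133/100) ≈ 53.06°
pole (s+20): 20 + j133 → |·| = √(20²+133²) = √18089 ≈ 134.5, ∠ = arctan(133/20) ≈ 81.45°
pole (s+25): 25 + j133 → |·| = √(25²+133²) = √18314 ≈ 135.33, ∠ = arctan(133/25) ≈ 79.35°
|T| = 100 · 166.4 / 18202 ≈ 0.91419
Gain = 20 log₁₀(0.91419) ≈ -0.78 dB
∠T = 53.06° − 160.80° = -107.74°

-0.8 dB, -107.7°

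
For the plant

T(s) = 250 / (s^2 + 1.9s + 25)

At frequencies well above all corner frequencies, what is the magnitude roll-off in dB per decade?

-40 dB/decade

Each pole contributes −20 dB/decade at high frequency; each zero contributes +20 dB/decade.
Net: 0 zero(s) − 2 pole(s) → -40 dB/decade.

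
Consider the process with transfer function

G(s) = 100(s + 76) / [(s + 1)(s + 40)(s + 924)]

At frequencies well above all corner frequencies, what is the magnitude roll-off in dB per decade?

Each pole contributes −20 dB/decade at high frequency; each zero contributes +20 dB/decade.
Net: 1 zero(s) − 3 pole(s) → -40 dB/decade.

-40 dB/decade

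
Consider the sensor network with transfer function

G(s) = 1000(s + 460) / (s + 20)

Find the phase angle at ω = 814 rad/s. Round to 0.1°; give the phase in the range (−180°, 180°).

-28.1°

At s = jω = j814:
zero (s+460): 460 + j814 → |·| = √(460²+814²) = √874196 ≈ 934.98, ∠ = arctan(814/460) ≈ 60.53°
pole (s+20): 20 + j814 → |·| = √(20²+814²) = √662996 ≈ 814.25, ∠ = arctan(814/20) ≈ 88.59°
∠G = 60.53° − 88.59° = -28.06°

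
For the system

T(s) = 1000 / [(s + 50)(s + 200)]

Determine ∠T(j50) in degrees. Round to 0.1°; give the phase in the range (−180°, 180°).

-59.0°

At s = jω = j50:
pole (s+50): 50 + j50 → |·| = √(50²+50²) = √5000 ≈ 70.711, ∠ = arctan(50/50) ≈ 45.00°
pole (s+200): 200 + j50 → |·| = √(200²+50²) = √42500 ≈ 206.16, ∠ = arctan(50/200) ≈ 14.04°
∠T = 0.00° − 59.04° = -59.04°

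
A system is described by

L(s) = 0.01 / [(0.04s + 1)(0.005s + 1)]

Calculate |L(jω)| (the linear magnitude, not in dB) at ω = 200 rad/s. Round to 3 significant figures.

0.000877

At ω = 200 rad/s:
pole (1 + j200·0.04) = 1 + j8 → |·| ≈ 8.0623, ∠ ≈ 82.87°
pole (1 + j200·0.005) = 1 + j1 → |·| ≈ 1.4142, ∠ ≈ 45.00°
|L| = 0.01 · 1 / (8.0623 · 1.4142) ≈ 0.00087706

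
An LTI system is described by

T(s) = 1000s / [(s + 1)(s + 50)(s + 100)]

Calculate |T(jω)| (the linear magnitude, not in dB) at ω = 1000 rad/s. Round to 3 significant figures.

0.000994

At s = jω = j1000:
zero at origin: s = j1000 → |·| = 1000, ∠ = 90.00°
pole (s+1): 1 + j1000 → |·| = √(1²+1000²) = √1000001 ≈ 1000, ∠ = arctan(1000/1) ≈ 89.94°
pole (s+50): 50 + j1000 → |·| = √(50²+1000²) = √1002500 ≈ 1001.2, ∠ = arctan(1000/50) ≈ 87.14°
pole (s+100): 100 + j1000 → |·| = √(100²+1000²) = √1010000 ≈ 1005, ∠ = arctan(1000/100) ≈ 84.29°
|T| = 1000 · 1000 / 1.0062e+09 ≈ 0.00099384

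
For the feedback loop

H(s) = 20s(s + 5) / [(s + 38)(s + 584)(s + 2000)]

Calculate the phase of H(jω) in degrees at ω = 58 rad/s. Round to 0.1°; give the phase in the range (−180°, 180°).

At s = jω = j58:
zero (s+5): 5 + j58 → |·| = √(5²+58²) = √3389 ≈ 58.215, ∠ = arctan(58/5) ≈ 85.07°
zero at origin: s = j58 → |·| = 58, ∠ = 90.00°
pole (s+38): 38 + j58 → |·| = √(38²+58²) = √4808 ≈ 69.34, ∠ = arctan(58/38) ≈ 56.77°
pole (s+584): 584 + j58 → |·| = √(584²+58²) = √344420 ≈ 586.87, ∠ = arctan(58/584) ≈ 5.67°
pole (s+2000): 2000 + j58 → |·| = √(2000²+58²) = √4003364 ≈ 2000.8, ∠ = arctan(58/2000) ≈ 1.66°
∠H = 175.07° − 64.10° = 110.97°

111.0°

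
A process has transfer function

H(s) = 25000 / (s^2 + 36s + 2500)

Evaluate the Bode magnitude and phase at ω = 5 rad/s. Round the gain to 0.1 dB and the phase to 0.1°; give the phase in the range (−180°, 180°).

At s = jω = j5:
quadratic: (j5)² + 36·j5 + 2500 = 2475 + j180 → |·| ≈ 2481.5, ∠ ≈ 4.16°
|H| = 25000 / 2481.5 ≈ 10.075
Gain = 20 log₁₀(10.075) ≈ 20.06 dB
∠H = 0.00° − 4.16° = -4.16°

20.1 dB, -4.2°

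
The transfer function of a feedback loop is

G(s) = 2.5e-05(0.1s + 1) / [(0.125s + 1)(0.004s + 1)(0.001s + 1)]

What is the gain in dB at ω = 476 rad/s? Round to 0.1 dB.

-101.5 dB

At ω = 476 rad/s:
zero (1 + j476·0.1) = 1 + j47.6 → |·| ≈ 47.611, ∠ ≈ 88.80°
pole (1 + j476·0.125) = 1 + j59.5 → |·| ≈ 59.508, ∠ ≈ 89.04°
pole (1 + j476·0.004) = 1 + j1.904 → |·| ≈ 2.1506, ∠ ≈ 62.29°
pole (1 + j476·0.001) = 1 + j0.476 → |·| ≈ 1.1075, ∠ ≈ 25.45°
|G| = 2.5e-05 · 47.611 / (59.508 · 2.1506 · 1.1075) ≈ 8.3979e-06
Gain = 20 log₁₀(8.3979e-06) ≈ -101.52 dB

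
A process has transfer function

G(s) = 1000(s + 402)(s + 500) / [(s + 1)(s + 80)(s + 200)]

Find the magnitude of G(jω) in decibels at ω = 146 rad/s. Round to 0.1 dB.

At s = jω = j146:
zero (s+402): 402 + j146 → |·| = √(402²+146²) = √182920 ≈ 427.69, ∠ = arctan(146/402) ≈ 19.96°
zero (s+500): 500 + j146 → |·| = √(500²+146²) = √271316 ≈ 520.88, ∠ = arctan(146/500) ≈ 16.28°
pole (s+1): 1 + j146 → |·| = √(1²+146²) = √21317 ≈ 146, ∠ = arctan(146/1) ≈ 89.61°
pole (s+80): 80 + j146 → |·| = √(80²+146²) = √27716 ≈ 166.48, ∠ = arctan(146/80) ≈ 61.28°
pole (s+200): 200 + j146 → |·| = √(200²+146²) = √61316 ≈ 247.62, ∠ = arctan(146/200) ≈ 36.13°
|G| = 1000 · 2.2278e+05 / 6.0187e+06 ≈ 37.015
Gain = 20 log₁₀(37.015) ≈ 31.37 dB

31.4 dB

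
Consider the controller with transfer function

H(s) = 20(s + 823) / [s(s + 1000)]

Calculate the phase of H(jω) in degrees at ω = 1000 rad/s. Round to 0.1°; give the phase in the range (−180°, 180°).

At s = jω = j1000:
zero (s+823): 823 + j1000 → |·| = √(823²+1000²) = √1677329 ≈ 1295.1, ∠ = arctan(1000/823) ≈ 50.55°
pole (s+1000): 1000 + j1000 → |·| = √(1000²+1000²) = √2000000 ≈ 1414.2, ∠ = arctan(1000/1000) ≈ 45.00°
pole at origin: |s| = 1000, ∠ = 90.00° (in denominator)
∠H = 50.55° − 135.00° = -84.45°

-84.5°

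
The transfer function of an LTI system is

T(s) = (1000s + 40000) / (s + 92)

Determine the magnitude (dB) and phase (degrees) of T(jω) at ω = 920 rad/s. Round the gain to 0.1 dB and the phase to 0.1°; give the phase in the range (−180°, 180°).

60.0 dB, 3.2°

Substitute s = j920:
Numerator: 1000(j920) + 40000 = 40000 + j920000
Denominator: (j920) + 92 = 92 + j920
|N| = √(40000² + 920000²) ≈ 9.2087e+05, ∠N ≈ 87.51°
|D| = √(92² + 920²) ≈ 924.59, ∠D ≈ 84.29°
|T| = 9.2087e+05 / 924.59 ≈ 995.98
Gain = 20 log₁₀(995.98) ≈ 59.97 dB
∠T = 87.51° − 84.29° = 3.22°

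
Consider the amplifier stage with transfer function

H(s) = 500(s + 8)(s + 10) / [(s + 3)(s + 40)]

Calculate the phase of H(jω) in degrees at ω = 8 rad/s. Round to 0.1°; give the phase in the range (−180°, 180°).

2.9°

At s = jω = j8:
zero (s+8): 8 + j8 → |·| = √(8²+8²) = √128 ≈ 11.314, ∠ = arctan(8/8) ≈ 45.00°
zero (s+10): 10 + j8 → |·| = √(10²+8²) = √164 ≈ 12.806, ∠ = arctan(8/10) ≈ 38.66°
pole (s+3): 3 + j8 → |·| = √(3²+8²) = √73 ≈ 8.544, ∠ = arctan(8/3) ≈ 69.44°
pole (s+40): 40 + j8 → |·| = √(40²+8²) = √1664 ≈ 40.792, ∠ = arctan(8/40) ≈ 11.31°
∠H = 83.66° − 80.75° = 2.91°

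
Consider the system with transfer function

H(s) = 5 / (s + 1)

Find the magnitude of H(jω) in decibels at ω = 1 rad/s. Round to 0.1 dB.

11.0 dB

Substitute s = j1:
Numerator: 5 = 5 + j0
Denominator: (j1) + 1 = 1 + j1
|N| = √(5² + 0²) ≈ 5, ∠N ≈ 0.00°
|D| = √(1² + 1²) ≈ 1.4142, ∠D ≈ 45.00°
|H| = 5 / 1.4142 ≈ 3.5356
Gain = 20 log₁₀(3.5356) ≈ 10.97 dB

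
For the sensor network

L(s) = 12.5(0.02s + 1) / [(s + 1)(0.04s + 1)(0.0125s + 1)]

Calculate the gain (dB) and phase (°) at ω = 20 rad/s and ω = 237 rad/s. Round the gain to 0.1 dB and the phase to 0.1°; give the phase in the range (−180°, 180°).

ω = 20: -5.9 dB, -118.0°; ω = 237: -41.3 dB, -167.0°

At ω = 20 rad/s:
zero (1 + j20·0.02) = 1 + j0.4 → |·| ≈ 1.077, ∠ ≈ 21.80°
pole (1 + j20·1) = 1 + j20 → |·| ≈ 20.025, ∠ ≈ 87.14°
pole (1 + j20·0.04) = 1 + j0.8 → |·| ≈ 1.2806, ∠ ≈ 38.66°
pole (1 + j20·0.0125) = 1 + j0.25 → |·| ≈ 1.0308, ∠ ≈ 14.04°
|L| = 12.5 · 1.077 / (20.025 · 1.2806 · 1.0308) ≈ 0.50929
Gain = 20 log₁₀(0.50929) ≈ -5.86 dB
∠L = (21.80°) − (87.14° + 38.66° + 14.04°) = -118.04°

At ω = 237 rad/s:
zero (1 + j237·0.02) = 1 + j4.74 → |·| ≈ 4.8443, ∠ ≈ 78.09°
pole (1 + j237·1) = 1 + j237 → |·| ≈ 237, ∠ ≈ 89.76°
pole (1 + j237·0.04) = 1 + j9.48 → |·| ≈ 9.5326, ∠ ≈ 83.98°
pole (1 + j237·0.0125) = 1 + j2.9625 → |·| ≈ 3.1267, ∠ ≈ 71.35°
|L| = 12.5 · 4.8443 / (237 · 9.5326 · 3.1267) ≈ 0.0085723
Gain = 20 log₁₀(0.0085723) ≈ -41.34 dB
∠L = (78.09°) − (89.76° + 83.98° + 71.35°) = -167.00°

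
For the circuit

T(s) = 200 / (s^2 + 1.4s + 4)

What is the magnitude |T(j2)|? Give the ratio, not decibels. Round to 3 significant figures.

At s = jω = j2:
quadratic: (j2)² + 1.4·j2 + 4 = 0 + j2.8 → |·| ≈ 2.8, ∠ ≈ 90.00°
|T| = 200 / 2.8 ≈ 71.429

71.4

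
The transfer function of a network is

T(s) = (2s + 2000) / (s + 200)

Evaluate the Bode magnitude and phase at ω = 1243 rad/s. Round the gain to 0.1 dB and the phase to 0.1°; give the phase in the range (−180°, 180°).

8.1 dB, -29.7°

Substitute s = j1243:
Numerator: 2(j1243) + 2000 = 2000 + j2486
Denominator: (j1243) + 200 = 200 + j1243
|N| = √(2000² + 2486²) ≈ 3190.6, ∠N ≈ 51.18°
|D| = √(200² + 1243²) ≈ 1259, ∠D ≈ 80.86°
|T| = 3190.6 / 1259 ≈ 2.5342
Gain = 20 log₁₀(2.5342) ≈ 8.08 dB
∠T = 51.18° − 80.86° = -29.68°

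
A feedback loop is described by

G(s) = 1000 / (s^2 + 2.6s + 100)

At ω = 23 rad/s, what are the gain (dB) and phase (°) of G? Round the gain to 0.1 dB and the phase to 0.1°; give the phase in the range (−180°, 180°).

At s = jω = j23:
quadratic: (j23)² + 2.6·j23 + 100 = -429 + j59.8 → |·| ≈ 433.15, ∠ ≈ 172.06°
|G| = 1000 / 433.15 ≈ 2.3087
Gain = 20 log₁₀(2.3087) ≈ 7.27 dB
∠G = 0.00° − 172.06° = -172.06°

7.3 dB, -172.1°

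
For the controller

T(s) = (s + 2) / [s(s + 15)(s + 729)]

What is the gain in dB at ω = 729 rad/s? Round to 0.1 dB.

-117.5 dB

At s = jω = j729:
zero (s+2): 2 + j729 → |·| = √(2²+729²) = √531445 ≈ 729, ∠ = arctan(729/2) ≈ 89.84°
pole (s+15): 15 + j729 → |·| = √(15²+729²) = √531666 ≈ 729.15, ∠ = arctan(729/15) ≈ 88.82°
pole (s+729): 729 + j729 → |·| = √(729²+729²) = √1062882 ≈ 1031, ∠ = arctan(729/729) ≈ 45.00°
pole at origin: |s| = 729, ∠ = 90.00° (in denominator)
|T| = 1 · 729 / 5.4803e+08 ≈ 1.3302e-06
Gain = 20 log₁₀(1.3302e-06) ≈ -117.52 dB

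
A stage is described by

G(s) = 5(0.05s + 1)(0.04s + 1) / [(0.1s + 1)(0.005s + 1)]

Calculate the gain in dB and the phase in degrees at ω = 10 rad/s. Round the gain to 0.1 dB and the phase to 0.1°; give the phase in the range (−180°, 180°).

At ω = 10 rad/s:
zero (1 + j10·0.05) = 1 + j0.5 → |·| ≈ 1.118, ∠ ≈ 26.57°
zero (1 + j10·0.04) = 1 + j0.4 → |·| ≈ 1.077, ∠ ≈ 21.80°
pole (1 + j10·0.1) = 1 + j1 → |·| ≈ 1.4142, ∠ ≈ 45.00°
pole (1 + j10·0.005) = 1 + j0.05 → |·| ≈ 1.0012, ∠ ≈ 2.86°
|G| = 5 · 1.118 · 1.077 / (1.4142 · 1.0012) ≈ 4.252
Gain = 20 log₁₀(4.252) ≈ 12.57 dB
∠G = (26.57° + 21.80°) − (45.00° + 2.86°) = 0.51°

12.6 dB, 0.5°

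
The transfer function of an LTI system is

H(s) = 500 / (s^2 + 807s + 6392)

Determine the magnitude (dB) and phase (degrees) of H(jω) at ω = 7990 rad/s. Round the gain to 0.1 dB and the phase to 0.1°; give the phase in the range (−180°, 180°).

-102.2 dB, -174.2°

Substitute s = j7990:
Numerator: 500 = 500 + j0
Denominator: (j7990)^2 + 807(j7990) + 6392 = -63833708 + j6447930
|N| = √(500² + 0²) ≈ 500, ∠N ≈ 0.00°
|D| = √(63833708² + 6447930²) ≈ 6.4159e+07, ∠D ≈ 174.23°
|H| = 500 / 6.4159e+07 ≈ 7.7931e-06
Gain = 20 log₁₀(7.7931e-06) ≈ -102.17 dB
∠H = 0.00° − 174.23° = -174.23°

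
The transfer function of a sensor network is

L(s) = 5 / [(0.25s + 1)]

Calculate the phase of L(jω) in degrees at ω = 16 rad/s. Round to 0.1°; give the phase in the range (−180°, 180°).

At ω = 16 rad/s:
pole (1 + j16·0.25) = 1 + j4 → |·| ≈ 4.1231, ∠ ≈ 75.96°
∠L = (0°) − (75.96°) = -75.96°

-76.0°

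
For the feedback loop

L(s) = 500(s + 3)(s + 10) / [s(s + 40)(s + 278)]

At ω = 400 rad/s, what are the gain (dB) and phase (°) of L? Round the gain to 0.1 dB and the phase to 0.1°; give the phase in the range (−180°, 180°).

At s = jω = j400:
zero (s+3): 3 + j400 → |·| = √(3²+400²) = √160009 ≈ 400.01, ∠ = arctan(400/3) ≈ 89.57°
zero (s+10): 10 + j400 → |·| = √(10²+400²) = √160100 ≈ 400.12, ∠ = arctan(400/10) ≈ 88.57°
pole (s+40): 40 + j400 → |·| = √(40²+400²) = √161600 ≈ 402, ∠ = arctan(400/40) ≈ 84.29°
pole (s+278): 278 + j400 → |·| = √(278²+400²) = √237284 ≈ 487.12, ∠ = arctan(400/278) ≈ 55.20°
pole at origin: |s| = 400, ∠ = 90.00° (in denominator)
|L| = 500 · 1.6005e+05 / 7.8329e+07 ≈ 1.0217
Gain = 20 log₁₀(1.0217) ≈ 0.19 dB
∠L = 178.14° − 229.49° = -51.35°

0.2 dB, -51.4°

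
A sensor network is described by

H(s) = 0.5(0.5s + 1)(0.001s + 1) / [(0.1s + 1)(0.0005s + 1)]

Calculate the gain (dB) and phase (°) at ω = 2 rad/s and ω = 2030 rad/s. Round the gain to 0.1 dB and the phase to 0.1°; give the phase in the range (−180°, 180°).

At ω = 2 rad/s:
zero (1 + j2·0.5) = 1 + j1 → |·| ≈ 1.4142, ∠ ≈ 45.00°
zero (1 + j2·0.001) = 1 + j0.002 → |·| ≈ 1, ∠ ≈ 0.11°
pole (1 + j2·0.1) = 1 + j0.2 → |·| ≈ 1.0198, ∠ ≈ 11.31°
pole (1 + j2·0.0005) = 1 + j0.001 → |·| ≈ 1, ∠ ≈ 0.06°
|H| = 0.5 · 1.4142 · 1 / (1.0198 · 1) ≈ 0.69337
Gain = 20 log₁₀(0.69337) ≈ -3.18 dB
∠H = (45.00° + 0.11°) − (11.31° + 0.06°) = 33.74°

At ω = 2030 rad/s:
zero (1 + j2030·0.5) = 1 + j1015 → |·| ≈ 1015, ∠ ≈ 89.94°
zero (1 + j2030·0.001) = 1 + j2.03 → |·| ≈ 2.2629, ∠ ≈ 63.77°
pole (1 + j2030·0.1) = 1 + j203 → |·| ≈ 203, ∠ ≈ 89.72°
pole (1 + j2030·0.0005) = 1 + j1.015 → |·| ≈ 1.4249, ∠ ≈ 45.43°
|H| = 0.5 · 1015 · 2.2629 / (203 · 1.4249) ≈ 3.9703
Gain = 20 log₁₀(3.9703) ≈ 11.98 dB
∠H = (89.94° + 63.77°) − (89.72° + 45.43°) = 18.56°

ω = 2: -3.2 dB, 33.7°; ω = 2030: 12.0 dB, 18.6°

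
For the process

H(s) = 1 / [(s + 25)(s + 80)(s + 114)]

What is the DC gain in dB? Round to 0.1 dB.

H(0) = 1 / (25·80·114) ≈ 4.386e-06
20 log₁₀(4.386e-06) ≈ -107.16 dB

-107.2 dB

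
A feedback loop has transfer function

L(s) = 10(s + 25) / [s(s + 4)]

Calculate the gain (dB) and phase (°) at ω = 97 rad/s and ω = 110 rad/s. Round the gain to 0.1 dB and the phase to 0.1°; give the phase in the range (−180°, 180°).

At s = jω = j97:
zero (s+25): 25 + j97 → |·| = √(25²+97²) = √10034 ≈ 100.17, ∠ = arctan(97/25) ≈ 75.55°
pole (s+4): 4 + j97 → |·| = √(4²+97²) = √9425 ≈ 97.082, ∠ = arctan(97/4) ≈ 87.64°
pole at origin: |s| = 97, ∠ = 90.00° (in denominator)
|L| = 10 · 100.17 / 9417 ≈ 0.10637
Gain = 20 log₁₀(0.10637) ≈ -19.46 dB
∠L = 75.55° − 177.64° = -102.09°

At s = jω = j110:
zero (s+25): 25 + j110 → |·| = √(25²+110²) = √12725 ≈ 112.81, ∠ = arctan(110/25) ≈ 77.20°
pole (s+4): 4 + j110 → |·| = √(4²+110²) = √12116 ≈ 110.07, ∠ = arctan(110/4) ≈ 87.92°
pole at origin: |s| = 110, ∠ = 90.00° (in denominator)
|L| = 10 · 112.81 / 12108 ≈ 0.09317
Gain = 20 log₁₀(0.09317) ≈ -20.61 dB
∠L = 77.20° − 177.92° = -100.72°

ω = 97: -19.5 dB, -102.1°; ω = 110: -20.6 dB, -100.7°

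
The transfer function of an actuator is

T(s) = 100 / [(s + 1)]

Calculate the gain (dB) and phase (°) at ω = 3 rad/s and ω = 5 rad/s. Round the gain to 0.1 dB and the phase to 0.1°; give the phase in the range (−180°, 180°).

At ω = 3 rad/s:
pole (1 + j3·1) = 1 + j3 → |·| ≈ 3.1623, ∠ ≈ 71.57°
|T| = 100 · 1 / (3.1623) ≈ 31.623
Gain = 20 log₁₀(31.623) ≈ 30.00 dB
∠T = (0°) − (71.57°) = -71.57°

At ω = 5 rad/s:
pole (1 + j5·1) = 1 + j5 → |·| ≈ 5.099, ∠ ≈ 78.69°
|T| = 100 · 1 / (5.099) ≈ 19.612
Gain = 20 log₁₀(19.612) ≈ 25.85 dB
∠T = (0°) − (78.69°) = -78.69°

ω = 3: 30.0 dB, -71.6°; ω = 5: 25.9 dB, -78.7°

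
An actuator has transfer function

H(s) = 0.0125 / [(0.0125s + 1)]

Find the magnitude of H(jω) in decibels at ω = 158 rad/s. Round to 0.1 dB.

At ω = 158 rad/s:
pole (1 + j158·0.0125) = 1 + j1.975 → |·| ≈ 2.2137, ∠ ≈ 63.15°
|H| = 0.0125 · 1 / (2.2137) ≈ 0.0056467
Gain = 20 log₁₀(0.0056467) ≈ -44.96 dB

-45.0 dB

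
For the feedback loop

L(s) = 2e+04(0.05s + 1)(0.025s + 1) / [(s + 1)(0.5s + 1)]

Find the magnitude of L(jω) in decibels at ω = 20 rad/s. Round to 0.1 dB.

43.9 dB

At ω = 20 rad/s:
zero (1 + j20·0.05) = 1 + j1 → |·| ≈ 1.4142, ∠ ≈ 45.00°
zero (1 + j20·0.025) = 1 + j0.5 → |·| ≈ 1.118, ∠ ≈ 26.57°
pole (1 + j20·1) = 1 + j20 → |·| ≈ 20.025, ∠ ≈ 87.14°
pole (1 + j20·0.5) = 1 + j10 → |·| ≈ 10.05, ∠ ≈ 84.29°
|L| = 2e+04 · 1.4142 · 1.118 / (20.025 · 10.05) ≈ 157.12
Gain = 20 log₁₀(157.12) ≈ 43.92 dB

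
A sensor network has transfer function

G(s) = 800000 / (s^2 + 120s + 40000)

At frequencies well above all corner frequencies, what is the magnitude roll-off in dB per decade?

-40 dB/decade

Each pole contributes −20 dB/decade at high frequency; each zero contributes +20 dB/decade.
Net: 0 zero(s) − 2 pole(s) → -40 dB/decade.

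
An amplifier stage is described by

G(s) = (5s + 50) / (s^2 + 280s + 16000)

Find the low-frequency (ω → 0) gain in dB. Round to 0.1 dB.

-50.1 dB

G(0) = 50 / 16000 = 0.003125
20 log₁₀(0.003125) ≈ -50.10 dB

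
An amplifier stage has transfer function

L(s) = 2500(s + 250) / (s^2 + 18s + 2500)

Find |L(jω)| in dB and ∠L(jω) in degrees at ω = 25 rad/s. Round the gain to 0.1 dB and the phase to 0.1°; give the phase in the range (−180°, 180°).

At s = jω = j25:
zero (s+250): 250 + j25 → |·| = √(250²+25²) = √63125 ≈ 251.25, ∠ = arctan(25/250) ≈ 5.71°
quadratic: (j25)² + 18·j25 + 2500 = 1875 + j450 → |·| ≈ 1928.2, ∠ ≈ 13.50°
|L| = 2500 · 251.25 / 1928.2 ≈ 325.76
Gain = 20 log₁₀(325.76) ≈ 50.26 dB
∠L = 5.71° − 13.50° = -7.79°

50.3 dB, -7.8°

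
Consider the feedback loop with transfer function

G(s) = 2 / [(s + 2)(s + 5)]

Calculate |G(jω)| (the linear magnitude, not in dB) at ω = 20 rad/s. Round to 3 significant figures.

At s = jω = j20:
pole (s+2): 2 + j20 → |·| = √(2²+20²) = √404 ≈ 20.1, ∠ = arctan(20/2) ≈ 84.29°
pole (s+5): 5 + j20 → |·| = √(5²+20²) = √425 ≈ 20.616, ∠ = arctan(20/5) ≈ 75.96°
|G| = 2 / 414.38 ≈ 0.0048265

0.00483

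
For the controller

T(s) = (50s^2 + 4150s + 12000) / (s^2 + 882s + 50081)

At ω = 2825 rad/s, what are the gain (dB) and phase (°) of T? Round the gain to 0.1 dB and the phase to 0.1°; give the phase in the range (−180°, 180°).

Substitute s = j2825:
Numerator: 50(j2825)^2 + 4150(j2825) + 12000 = -399019250 + j11723750
Denominator: (j2825)^2 + 882(j2825) + 50081 = -7930544 + j2491650
|N| = √(399019250² + 11723750²) ≈ 3.9919e+08, ∠N ≈ 178.32°
|D| = √(7930544² + 2491650²) ≈ 8.3128e+06, ∠D ≈ 162.56°
|T| = 3.9919e+08 / 8.3128e+06 ≈ 48.021
Gain = 20 log₁₀(48.021) ≈ 33.63 dB
∠T = 178.32° − 162.56° = 15.76°

33.6 dB, 15.8°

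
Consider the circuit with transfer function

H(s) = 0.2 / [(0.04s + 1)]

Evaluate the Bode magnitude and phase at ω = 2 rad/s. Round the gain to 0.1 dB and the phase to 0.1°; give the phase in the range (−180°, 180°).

-14.0 dB, -4.6°

At ω = 2 rad/s:
pole (1 + j2·0.04) = 1 + j0.08 → |·| ≈ 1.0032, ∠ ≈ 4.57°
|H| = 0.2 · 1 / (1.0032) ≈ 0.19936
Gain = 20 log₁₀(0.19936) ≈ -14.01 dB
∠H = (0°) − (4.57°) = -4.57°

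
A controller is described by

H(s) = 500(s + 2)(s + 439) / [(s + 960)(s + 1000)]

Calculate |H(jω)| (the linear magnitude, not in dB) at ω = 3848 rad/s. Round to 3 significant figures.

473

At s = jω = j3848:
zero (s+2): 2 + j3848 → |·| = √(2²+3848²) = √14807108 ≈ 3848, ∠ = arctan(3848/2) ≈ 89.97°
zero (s+439): 439 + j3848 → |·| = √(439²+3848²) = √14999825 ≈ 3873, ∠ = arctan(3848/439) ≈ 83.49°
pole (s+960): 960 + j3848 → |·| = √(960²+3848²) = √15728704 ≈ 3965.9, ∠ = arctan(3848/960) ≈ 75.99°
pole (s+1000): 1000 + j3848 → |·| = √(1000²+3848²) = √15807104 ≈ 3975.8, ∠ = arctan(3848/1000) ≈ 75.43°
|H| = 500 · 1.4903e+07 / 1.5768e+07 ≈ 472.57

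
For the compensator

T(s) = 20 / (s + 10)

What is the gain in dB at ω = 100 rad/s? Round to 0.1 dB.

-14.0 dB

At s = jω = j100:
pole (s+10): 10 + j100 → |·| = √(10²+100²) = √10100 ≈ 100.5, ∠ = arctan(100/10) ≈ 84.29°
|T| = 20 / 100.5 ≈ 0.199
Gain = 20 log₁₀(0.199) ≈ -14.02 dB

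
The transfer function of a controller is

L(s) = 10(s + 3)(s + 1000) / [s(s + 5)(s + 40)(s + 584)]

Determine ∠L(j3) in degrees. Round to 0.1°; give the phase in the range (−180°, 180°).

-80.4°

At s = jω = j3:
zero (s+3): 3 + j3 → |·| = √(3²+3²) = √18 ≈ 4.2426, ∠ = arctan(3/3) ≈ 45.00°
zero (s+1000): 1000 + j3 → |·| = √(1000²+3²) = √1000009 ≈ 1000, ∠ = arctan(3/1000) ≈ 0.17°
pole (s+5): 5 + j3 → |·| = √(5²+3²) = √34 ≈ 5.831, ∠ = arctan(3/5) ≈ 30.96°
pole (s+40): 40 + j3 → |·| = √(40²+3²) = √1609 ≈ 40.112, ∠ = arctan(3/40) ≈ 4.29°
pole (s+584): 584 + j3 → |·| = √(584²+3²) = √341065 ≈ 584.01, ∠ = arctan(3/584) ≈ 0.29°
pole at origin: |s| = 3, ∠ = 90.00° (in denominator)
∠L = 45.17° − 125.54° = -80.37°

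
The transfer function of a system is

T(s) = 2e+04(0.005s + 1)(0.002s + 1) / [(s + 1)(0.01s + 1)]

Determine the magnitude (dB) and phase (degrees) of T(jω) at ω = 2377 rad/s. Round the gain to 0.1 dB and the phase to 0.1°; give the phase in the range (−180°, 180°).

26.2 dB, -14.3°

At ω = 2377 rad/s:
zero (1 + j2377·0.005) = 1 + j11.885 → |·| ≈ 11.927, ∠ ≈ 85.19°
zero (1 + j2377·0.002) = 1 + j4.754 → |·| ≈ 4.858, ∠ ≈ 78.12°
pole (1 + j2377·1) = 1 + j2377 → |·| ≈ 2377, ∠ ≈ 89.98°
pole (1 + j2377·0.01) = 1 + j23.77 → |·| ≈ 23.791, ∠ ≈ 87.59°
|T| = 2e+04 · 11.927 · 4.858 / (2377 · 23.791) ≈ 20.492
Gain = 20 log₁₀(20.492) ≈ 26.23 dB
∠T = (85.19° + 78.12°) − (89.98° + 87.59°) = -14.26°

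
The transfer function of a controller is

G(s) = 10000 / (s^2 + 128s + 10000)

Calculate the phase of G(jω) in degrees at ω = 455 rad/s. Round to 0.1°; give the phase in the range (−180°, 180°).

At s = jω = j455:
quadratic: (j455)² + 128·j455 + 10000 = -197025 + j58240 → |·| ≈ 2.0545e+05, ∠ ≈ 163.53°
∠G = 0.00° − 163.53° = -163.53°

-163.5°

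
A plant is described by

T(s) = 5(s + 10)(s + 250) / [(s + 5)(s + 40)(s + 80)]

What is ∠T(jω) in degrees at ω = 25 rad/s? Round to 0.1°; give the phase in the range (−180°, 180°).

-54.1°

At s = jω = j25:
zero (s+10): 10 + j25 → |·| = √(10²+25²) = √725 ≈ 26.926, ∠ = arctan(25/10) ≈ 68.20°
zero (s+250): 250 + j25 → |·| = √(250²+25²) = √63125 ≈ 251.25, ∠ = arctan(25/250) ≈ 5.71°
pole (s+5): 5 + j25 → |·| = √(5²+25²) = √650 ≈ 25.495, ∠ = arctan(25/5) ≈ 78.69°
pole (s+40): 40 + j25 → |·| = √(40²+25²) = √2225 ≈ 47.17, ∠ = arctan(25/40) ≈ 32.01°
pole (s+80): 80 + j25 → |·| = √(80²+25²) = √7025 ≈ 83.815, ∠ = arctan(25/80) ≈ 17.35°
∠T = 73.91° − 128.05° = -54.14°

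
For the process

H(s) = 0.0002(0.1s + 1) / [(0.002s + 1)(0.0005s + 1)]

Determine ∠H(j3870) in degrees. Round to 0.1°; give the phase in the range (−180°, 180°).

At ω = 3870 rad/s:
zero (1 + j3870·0.1) = 1 + j387 → |·| ≈ 387, ∠ ≈ 89.85°
pole (1 + j3870·0.002) = 1 + j7.74 → |·| ≈ 7.8043, ∠ ≈ 82.64°
pole (1 + j3870·0.0005) = 1 + j1.935 → |·| ≈ 2.1781, ∠ ≈ 62.67°
∠H = (89.85°) − (82.64° + 62.67°) = -55.46°

-55.5°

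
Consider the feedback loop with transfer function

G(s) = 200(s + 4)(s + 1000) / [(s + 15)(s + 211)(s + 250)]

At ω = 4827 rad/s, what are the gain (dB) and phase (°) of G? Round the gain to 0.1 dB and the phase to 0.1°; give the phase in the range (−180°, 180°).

At s = jω = j4827:
zero (s+4): 4 + j4827 → |·| = √(4²+4827²) = √23299945 ≈ 4827, ∠ = arctan(4827/4) ≈ 89.95°
zero (s+1000): 1000 + j4827 → |·| = √(1000²+4827²) = √24299929 ≈ 4929.5, ∠ = arctan(4827/1000) ≈ 78.30°
pole (s+15): 15 + j4827 → |·| = √(15²+4827²) = √23300154 ≈ 4827, ∠ = arctan(4827/15) ≈ 89.82°
pole (s+211): 211 + j4827 → |·| = √(211²+4827²) = √23344450 ≈ 4831.6, ∠ = arctan(4827/211) ≈ 87.50°
pole (s+250): 250 + j4827 → |·| = √(250²+4827²) = √23362429 ≈ 4833.5, ∠ = arctan(4827/250) ≈ 87.04°
|G| = 200 · 2.3795e+07 / 1.1273e+11 ≈ 0.042216
Gain = 20 log₁₀(0.042216) ≈ -27.49 dB
∠G = 168.25° − 264.36° = -96.11°

-27.5 dB, -96.1°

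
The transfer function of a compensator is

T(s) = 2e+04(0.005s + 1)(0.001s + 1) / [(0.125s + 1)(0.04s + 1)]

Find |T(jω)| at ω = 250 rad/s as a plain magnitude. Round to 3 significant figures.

105

At ω = 250 rad/s:
zero (1 + j250·0.005) = 1 + j1.25 → |·| ≈ 1.6008, ∠ ≈ 51.34°
zero (1 + j250·0.001) = 1 + j0.25 → |·| ≈ 1.0308, ∠ ≈ 14.04°
pole (1 + j250·0.125) = 1 + j31.25 → |·| ≈ 31.266, ∠ ≈ 88.17°
pole (1 + j250·0.04) = 1 + j10 → |·| ≈ 10.05, ∠ ≈ 84.29°
|T| = 2e+04 · 1.6008 · 1.0308 / (31.266 · 10.05) ≈ 105.03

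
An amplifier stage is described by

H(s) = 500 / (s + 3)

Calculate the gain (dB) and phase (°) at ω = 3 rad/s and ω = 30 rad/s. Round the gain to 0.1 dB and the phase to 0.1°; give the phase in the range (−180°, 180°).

ω = 3: 41.4 dB, -45.0°; ω = 30: 24.4 dB, -84.3°

Substitute s = j3:
Numerator: 500 = 500 + j0
Denominator: (j3) + 3 = 3 + j3
|N| = √(500² + 0²) ≈ 500, ∠N ≈ 0.00°
|D| = √(3² + 3²) ≈ 4.2426, ∠D ≈ 45.00°
|H| = 500 / 4.2426 ≈ 117.85
Gain = 20 log₁₀(117.85) ≈ 41.43 dB
∠H = 0.00° − 45.00° = -45.00°

Substitute s = j30:
Numerator: 500 = 500 + j0
Denominator: (j30) + 3 = 3 + j30
|N| = √(500² + 0²) ≈ 500, ∠N ≈ 0.00°
|D| = √(3² + 30²) ≈ 30.15, ∠D ≈ 84.29°
|H| = 500 / 30.15 ≈ 16.584
Gain = 20 log₁₀(16.584) ≈ 24.39 dB
∠H = 0.00° − 84.29° = -84.29°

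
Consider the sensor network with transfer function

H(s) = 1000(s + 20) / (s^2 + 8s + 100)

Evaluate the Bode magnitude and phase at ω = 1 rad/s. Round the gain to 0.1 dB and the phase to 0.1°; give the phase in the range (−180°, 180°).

46.1 dB, -1.8°

At s = jω = j1:
zero (s+20): 20 + j1 → |·| = √(20²+1²) = √401 ≈ 20.025, ∠ = arctan(1/20) ≈ 2.86°
quadratic: (j1)² + 8·j1 + 100 = 99 + j8 → |·| ≈ 99.323, ∠ ≈ 4.62°
|H| = 1000 · 20.025 / 99.323 ≈ 201.61
Gain = 20 log₁₀(201.61) ≈ 46.09 dB
∠H = 2.86° − 4.62° = -1.76°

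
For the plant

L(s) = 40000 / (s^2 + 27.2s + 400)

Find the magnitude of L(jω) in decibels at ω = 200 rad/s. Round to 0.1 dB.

0.0 dB

At s = jω = j200:
quadratic: (j200)² + 27.2·j200 + 400 = -39600 + j5440 → |·| ≈ 39972, ∠ ≈ 172.18°
|L| = 40000 / 39972 ≈ 1.0007
Gain = 20 log₁₀(1.0007) ≈ 0.01 dB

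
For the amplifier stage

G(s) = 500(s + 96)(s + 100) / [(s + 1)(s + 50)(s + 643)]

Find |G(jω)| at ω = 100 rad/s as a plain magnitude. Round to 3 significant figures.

1.35

At s = jω = j100:
zero (s+96): 96 + j100 → |·| = √(96²+100²) = √19216 ≈ 138.62, ∠ = arctan(100/96) ≈ 46.17°
zero (s+100): 100 + j100 → |·| = √(100²+100²) = √20000 ≈ 141.42, ∠ = arctan(100/100) ≈ 45.00°
pole (s+1): 1 + j100 → |·| = √(1²+100²) = √10001 ≈ 100, ∠ = arctan(100/1) ≈ 89.43°
pole (s+50): 50 + j100 → |·| = √(50²+100²) = √12500 ≈ 111.8, ∠ = arctan(100/50) ≈ 63.43°
pole (s+643): 643 + j100 → |·| = √(643²+100²) = √423449 ≈ 650.73, ∠ = arctan(100/643) ≈ 8.84°
|G| = 500 · 19604 / 7.2752e+06 ≈ 1.3473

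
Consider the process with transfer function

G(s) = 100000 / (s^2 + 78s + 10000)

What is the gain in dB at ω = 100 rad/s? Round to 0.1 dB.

At s = jω = j100:
quadratic: (j100)² + 78·j100 + 10000 = 0 + j7800 → |·| ≈ 7800, ∠ ≈ 90.00°
|G| = 100000 / 7800 ≈ 12.821
Gain = 20 log₁₀(12.821) ≈ 22.16 dB

22.2 dB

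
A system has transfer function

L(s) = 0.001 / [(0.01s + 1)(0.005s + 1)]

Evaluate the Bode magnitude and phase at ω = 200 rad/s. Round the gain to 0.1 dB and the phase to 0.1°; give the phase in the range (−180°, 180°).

-70.0 dB, -108.4°

At ω = 200 rad/s:
pole (1 + j200·0.01) = 1 + j2 → |·| ≈ 2.2361, ∠ ≈ 63.43°
pole (1 + j200·0.005) = 1 + j1 → |·| ≈ 1.4142, ∠ ≈ 45.00°
|L| = 0.001 · 1 / (2.2361 · 1.4142) ≈ 0.00031623
Gain = 20 log₁₀(0.00031623) ≈ -70.00 dB
∠L = (0°) − (63.43° + 45.00°) = -108.43°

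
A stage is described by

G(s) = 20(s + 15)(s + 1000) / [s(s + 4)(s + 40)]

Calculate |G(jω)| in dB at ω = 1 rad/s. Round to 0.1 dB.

65.2 dB

At s = jω = j1:
zero (s+15): 15 + j1 → |·| = √(15²+1²) = √226 ≈ 15.033, ∠ = arctan(1/15) ≈ 3.81°
zero (s+1000): 1000 + j1 → |·| = √(1000²+1²) = √1000001 ≈ 1000, ∠ = arctan(1/1000) ≈ 0.06°
pole (s+4): 4 + j1 → |·| = √(4²+1²) = √17 ≈ 4.1231, ∠ = arctan(1/4) ≈ 14.04°
pole (s+40): 40 + j1 → |·| = √(40²+1²) = √1601 ≈ 40.012, ∠ = arctan(1/40) ≈ 1.43°
pole at origin: |s| = 1, ∠ = 90.00° (in denominator)
|G| = 20 · 15033 / 164.97 ≈ 1822.5
Gain = 20 log₁₀(1822.5) ≈ 65.21 dB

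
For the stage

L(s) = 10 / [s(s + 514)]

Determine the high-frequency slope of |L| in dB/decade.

Each pole contributes −20 dB/decade at high frequency; each zero contributes +20 dB/decade.
Net: 0 zero(s) − 2 pole(s) → -40 dB/decade.

-40 dB/decade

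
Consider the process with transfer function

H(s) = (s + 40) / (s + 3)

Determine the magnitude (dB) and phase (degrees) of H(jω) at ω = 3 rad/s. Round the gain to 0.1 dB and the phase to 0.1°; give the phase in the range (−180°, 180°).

19.5 dB, -40.7°

At s = jω = j3:
zero (s+40): 40 + j3 → |·| = √(40²+3²) = √1609 ≈ 40.112, ∠ = arctan(3/40) ≈ 4.29°
pole (s+3): 3 + j3 → |·| = √(3²+3²) = √18 ≈ 4.2426, ∠ = arctan(3/3) ≈ 45.00°
|H| = 1 · 40.112 / 4.2426 ≈ 9.4546
Gain = 20 log₁₀(9.4546) ≈ 19.51 dB
∠H = 4.29° − 45.00° = -40.71°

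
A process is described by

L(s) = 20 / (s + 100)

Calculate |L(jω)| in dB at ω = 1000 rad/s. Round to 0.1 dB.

Substitute s = j1000:
Numerator: 20 = 20 + j0
Denominator: (j1000) + 100 = 100 + j1000
|N| = √(20² + 0²) ≈ 20, ∠N ≈ 0.00°
|D| = √(100² + 1000²) ≈ 1005, ∠D ≈ 84.29°
|L| = 20 / 1005 ≈ 0.0199
Gain = 20 log₁₀(0.0199) ≈ -34.02 dB

-34.0 dB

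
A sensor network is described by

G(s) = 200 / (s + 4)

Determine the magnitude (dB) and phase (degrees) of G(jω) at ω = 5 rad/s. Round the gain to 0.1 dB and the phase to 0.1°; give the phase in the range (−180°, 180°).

Substitute s = j5:
Numerator: 200 = 200 + j0
Denominator: (j5) + 4 = 4 + j5
|N| = √(200² + 0²) ≈ 200, ∠N ≈ 0.00°
|D| = √(4² + 5²) ≈ 6.4031, ∠D ≈ 51.34°
|G| = 200 / 6.4031 ≈ 31.235
Gain = 20 log₁₀(31.235) ≈ 29.89 dB
∠G = 0.00° − 51.34° = -51.34°

29.9 dB, -51.3°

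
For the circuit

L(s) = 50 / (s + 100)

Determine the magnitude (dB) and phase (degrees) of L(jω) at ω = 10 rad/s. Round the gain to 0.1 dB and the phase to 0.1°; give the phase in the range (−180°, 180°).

-6.1 dB, -5.7°

Substitute s = j10:
Numerator: 50 = 50 + j0
Denominator: (j10) + 100 = 100 + j10
|N| = √(50² + 0²) ≈ 50, ∠N ≈ 0.00°
|D| = √(100² + 10²) ≈ 100.5, ∠D ≈ 5.71°
|L| = 50 / 100.5 ≈ 0.49751
Gain = 20 log₁₀(0.49751) ≈ -6.06 dB
∠L = 0.00° − 5.71° = -5.71°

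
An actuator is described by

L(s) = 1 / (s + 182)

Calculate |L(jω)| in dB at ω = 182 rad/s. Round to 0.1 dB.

Substitute s = j182:
Numerator: 1 = 1 + j0
Denominator: (j182) + 182 = 182 + j182
|N| = √(1² + 0²) ≈ 1, ∠N ≈ 0.00°
|D| = √(182² + 182²) ≈ 257.39, ∠D ≈ 45.00°
|L| = 1 / 257.39 ≈ 0.0038852
Gain = 20 log₁₀(0.0038852) ≈ -48.21 dB

-48.2 dB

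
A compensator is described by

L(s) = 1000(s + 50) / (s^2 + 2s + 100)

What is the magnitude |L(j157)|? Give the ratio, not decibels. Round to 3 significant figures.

6.71

At s = jω = j157:
zero (s+50): 50 + j157 → |·| = √(50²+157²) = √27149 ≈ 164.77, ∠ = arctan(157/50) ≈ 72.33°
quadratic: (j157)² + 2·j157 + 100 = -24549 + j314 → |·| ≈ 24551, ∠ ≈ 179.27°
|L| = 1000 · 164.77 / 24551 ≈ 6.7113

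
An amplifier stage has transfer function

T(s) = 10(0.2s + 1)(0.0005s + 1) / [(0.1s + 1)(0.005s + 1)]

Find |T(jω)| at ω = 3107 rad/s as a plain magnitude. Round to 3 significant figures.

At ω = 3107 rad/s:
zero (1 + j3107·0.2) = 1 + j621.4 → |·| ≈ 621.4, ∠ ≈ 89.91°
zero (1 + j3107·0.0005) = 1 + j1.5535 → |·| ≈ 1.8475, ∠ ≈ 57.23°
pole (1 + j3107·0.1) = 1 + j310.7 → |·| ≈ 310.7, ∠ ≈ 89.82°
pole (1 + j3107·0.005) = 1 + j15.535 → |·| ≈ 15.567, ∠ ≈ 86.32°
|T| = 10 · 621.4 · 1.8475 / (310.7 · 15.567) ≈ 2.3736

2.37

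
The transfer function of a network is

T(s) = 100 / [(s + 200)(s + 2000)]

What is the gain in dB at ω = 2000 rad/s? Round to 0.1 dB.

At s = jω = j2000:
pole (s+200): 200 + j2000 → |·| = √(200²+2000²) = √4040000 ≈ 2010, ∠ = arctan(2000/200) ≈ 84.29°
pole (s+2000): 2000 + j2000 → |·| = √(2000²+2000²) = √8000000 ≈ 2828.4, ∠ = arctan(2000/2000) ≈ 45.00°
|T| = 100 / 5.6851e+06 ≈ 1.759e-05
Gain = 20 log₁₀(1.759e-05) ≈ -95.09 dB

-95.1 dB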